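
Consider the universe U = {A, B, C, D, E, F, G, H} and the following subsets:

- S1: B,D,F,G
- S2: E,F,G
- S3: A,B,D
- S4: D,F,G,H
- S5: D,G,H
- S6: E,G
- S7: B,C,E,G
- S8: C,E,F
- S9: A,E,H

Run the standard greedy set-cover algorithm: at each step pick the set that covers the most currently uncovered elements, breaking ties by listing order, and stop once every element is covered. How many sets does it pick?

Pick 1: S1 covers 4 new elements (B, D, F, G).
Pick 2: S9 covers 3 new elements (A, E, H).
Pick 3: S7 covers 1 new elements (C).
Greedy uses 3 sets.

3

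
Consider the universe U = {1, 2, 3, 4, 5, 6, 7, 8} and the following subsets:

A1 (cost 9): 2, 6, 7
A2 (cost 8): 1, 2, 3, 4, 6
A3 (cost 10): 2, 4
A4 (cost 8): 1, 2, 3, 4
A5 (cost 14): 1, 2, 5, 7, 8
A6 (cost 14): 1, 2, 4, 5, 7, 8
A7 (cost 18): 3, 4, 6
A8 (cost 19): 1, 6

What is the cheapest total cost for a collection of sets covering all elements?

22

A2, A5 cover every element at cost 8 + 14 = 22.
Any cover uses at least 2 sets; among all covering selections none totals below 22.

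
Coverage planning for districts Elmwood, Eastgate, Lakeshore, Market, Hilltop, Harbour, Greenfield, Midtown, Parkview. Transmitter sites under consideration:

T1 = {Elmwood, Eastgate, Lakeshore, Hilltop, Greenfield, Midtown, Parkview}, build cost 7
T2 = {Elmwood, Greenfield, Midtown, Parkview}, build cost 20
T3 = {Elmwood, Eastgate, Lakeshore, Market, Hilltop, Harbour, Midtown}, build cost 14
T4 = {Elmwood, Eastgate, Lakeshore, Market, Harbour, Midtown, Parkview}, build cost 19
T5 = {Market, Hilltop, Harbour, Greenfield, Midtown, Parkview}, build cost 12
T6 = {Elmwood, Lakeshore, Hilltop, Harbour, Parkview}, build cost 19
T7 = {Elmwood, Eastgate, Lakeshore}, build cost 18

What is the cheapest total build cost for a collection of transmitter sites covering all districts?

19

T1, T5 cover every district at build cost 7 + 12 = 19.
Any cover uses at least 2 transmitter sites; among all covering selections none totals below 19.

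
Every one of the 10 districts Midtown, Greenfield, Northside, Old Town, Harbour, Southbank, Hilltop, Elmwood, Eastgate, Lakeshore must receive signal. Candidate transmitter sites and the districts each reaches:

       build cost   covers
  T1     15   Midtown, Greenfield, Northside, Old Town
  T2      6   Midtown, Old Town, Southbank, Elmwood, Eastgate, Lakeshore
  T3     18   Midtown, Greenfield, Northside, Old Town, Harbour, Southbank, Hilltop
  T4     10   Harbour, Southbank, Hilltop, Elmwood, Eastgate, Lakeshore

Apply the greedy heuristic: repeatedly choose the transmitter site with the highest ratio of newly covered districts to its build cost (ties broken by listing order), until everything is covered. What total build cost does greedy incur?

24

Pick 1: T2 adds 6 new (Midtown, Old Town, Southbank, Elmwood, Eastgate, Lakeshore) at build cost 6 (ratio 6/6).
Pick 2: T3 adds 4 new (Greenfield, Northside, Harbour, Hilltop) at build cost 18 (ratio 4/18).
Greedy total build cost: 6 + 18 = 24.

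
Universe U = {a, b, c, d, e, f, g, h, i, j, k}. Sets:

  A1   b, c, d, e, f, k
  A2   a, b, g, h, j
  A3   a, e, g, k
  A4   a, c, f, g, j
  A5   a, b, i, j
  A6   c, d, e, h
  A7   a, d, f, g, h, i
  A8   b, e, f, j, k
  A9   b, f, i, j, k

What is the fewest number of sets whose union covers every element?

A1, A2, A5 together cover {a, b, c, d, e, f, g, h, i, j, k} — every element.
No 2 of the 9 sets cover everything (all 36 pairs fall short), so 3 is minimum.

3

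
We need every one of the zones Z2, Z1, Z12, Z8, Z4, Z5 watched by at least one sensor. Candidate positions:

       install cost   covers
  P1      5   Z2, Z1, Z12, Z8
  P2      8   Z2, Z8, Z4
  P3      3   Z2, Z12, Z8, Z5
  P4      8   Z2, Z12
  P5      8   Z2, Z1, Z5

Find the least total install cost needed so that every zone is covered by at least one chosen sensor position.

16

P1, P2, P3 cover every zone at install cost 5 + 8 + 3 = 16.
Any cover uses at least 3 sensor positions; among all covering selections none totals below 16.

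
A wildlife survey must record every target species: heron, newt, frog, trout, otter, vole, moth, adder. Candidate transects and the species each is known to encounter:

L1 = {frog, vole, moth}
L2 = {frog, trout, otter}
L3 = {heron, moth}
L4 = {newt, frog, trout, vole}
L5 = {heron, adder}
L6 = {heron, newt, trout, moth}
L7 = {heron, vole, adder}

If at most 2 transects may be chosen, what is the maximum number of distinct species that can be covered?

6

Choosing L1, L6 covers {heron, newt, frog, trout, vole, moth} — 6 species.
No choice of 2 transects does better; here otter, adder are left uncovered.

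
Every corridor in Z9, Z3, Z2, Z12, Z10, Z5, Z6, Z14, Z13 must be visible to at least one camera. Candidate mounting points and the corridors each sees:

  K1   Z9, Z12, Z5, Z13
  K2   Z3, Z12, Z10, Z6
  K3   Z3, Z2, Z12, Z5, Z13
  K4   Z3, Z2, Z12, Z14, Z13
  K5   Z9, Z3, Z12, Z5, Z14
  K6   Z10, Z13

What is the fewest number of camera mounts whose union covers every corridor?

K1, K2, K4 together cover {Z9, Z3, Z2, Z12, Z10, Z5, Z6, Z14, Z13} — every corridor.
No 2 of the 6 camera mounts cover everything (all 15 pairs fall short), so 3 is minimum.

3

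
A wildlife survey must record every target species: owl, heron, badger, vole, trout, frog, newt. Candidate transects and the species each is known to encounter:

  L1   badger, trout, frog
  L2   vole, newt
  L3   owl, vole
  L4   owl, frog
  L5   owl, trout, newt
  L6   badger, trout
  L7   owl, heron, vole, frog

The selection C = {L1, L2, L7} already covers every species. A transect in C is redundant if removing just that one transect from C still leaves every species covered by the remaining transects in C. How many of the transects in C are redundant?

0

Drop L1: badger, trout uncovered — not redundant.
Drop L2: newt uncovered — not redundant.
Drop L7: owl, heron uncovered — not redundant.
None of the transects in C is redundant.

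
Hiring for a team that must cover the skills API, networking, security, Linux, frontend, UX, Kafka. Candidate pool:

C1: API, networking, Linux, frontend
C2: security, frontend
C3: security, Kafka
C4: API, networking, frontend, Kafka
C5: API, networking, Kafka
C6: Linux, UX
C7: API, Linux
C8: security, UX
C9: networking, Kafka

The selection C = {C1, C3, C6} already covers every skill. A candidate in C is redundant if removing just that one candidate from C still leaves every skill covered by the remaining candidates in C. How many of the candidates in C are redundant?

Drop C1: API, networking, frontend uncovered — not redundant.
Drop C3: security, Kafka uncovered — not redundant.
Drop C6: UX uncovered — not redundant.
None of the candidates in C is redundant.

0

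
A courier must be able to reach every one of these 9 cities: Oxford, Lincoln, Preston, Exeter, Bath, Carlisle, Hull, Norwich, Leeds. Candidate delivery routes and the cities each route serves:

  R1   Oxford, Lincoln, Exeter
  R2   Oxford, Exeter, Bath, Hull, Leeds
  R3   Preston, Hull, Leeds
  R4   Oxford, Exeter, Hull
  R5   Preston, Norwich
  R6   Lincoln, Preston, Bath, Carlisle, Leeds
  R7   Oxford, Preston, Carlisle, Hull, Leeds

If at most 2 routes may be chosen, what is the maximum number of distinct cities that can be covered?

Choosing R2, R6 covers {Oxford, Lincoln, Preston, Exeter, Bath, Carlisle, Hull, Leeds} — 8 cities.
No choice of 2 routes does better; here Norwich is left uncovered.

8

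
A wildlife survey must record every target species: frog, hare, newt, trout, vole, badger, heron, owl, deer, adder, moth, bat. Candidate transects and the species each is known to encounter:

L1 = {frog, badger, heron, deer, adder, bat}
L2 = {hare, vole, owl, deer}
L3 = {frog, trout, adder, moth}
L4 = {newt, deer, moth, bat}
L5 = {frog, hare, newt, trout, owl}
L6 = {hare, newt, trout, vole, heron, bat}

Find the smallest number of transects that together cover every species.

4

L1, L2, L3, L4 together cover {frog, hare, newt, trout, vole, badger, heron, owl, deer, adder, moth, bat} — every species.
No 3 of the 6 transects cover everything (all 20 triples fall short), so 4 is minimum.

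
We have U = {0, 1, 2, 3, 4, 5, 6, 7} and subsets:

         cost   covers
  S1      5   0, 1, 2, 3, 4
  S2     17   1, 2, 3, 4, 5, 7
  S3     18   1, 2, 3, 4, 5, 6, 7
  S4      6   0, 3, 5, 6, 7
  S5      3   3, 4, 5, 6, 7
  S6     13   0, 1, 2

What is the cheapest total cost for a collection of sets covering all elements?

8

S1, S5 cover every element at cost 5 + 3 = 8.
Any cover uses at least 2 sets; among all covering selections none totals below 8.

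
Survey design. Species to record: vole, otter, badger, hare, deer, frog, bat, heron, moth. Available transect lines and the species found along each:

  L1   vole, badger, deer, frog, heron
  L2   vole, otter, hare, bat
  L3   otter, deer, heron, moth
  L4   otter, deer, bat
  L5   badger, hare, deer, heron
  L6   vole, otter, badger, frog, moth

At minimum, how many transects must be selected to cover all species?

L1, L2, L3 together cover {vole, otter, badger, hare, deer, frog, bat, heron, moth} — every species.
No 2 of the 6 transects cover everything (all 15 pairs fall short), so 3 is minimum.

3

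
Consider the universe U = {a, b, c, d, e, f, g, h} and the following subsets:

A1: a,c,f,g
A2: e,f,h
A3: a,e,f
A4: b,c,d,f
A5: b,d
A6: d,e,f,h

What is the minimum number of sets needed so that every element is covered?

A1, A2, A4 together cover {a, b, c, d, e, f, g, h} — every element.
No 2 of the 6 sets cover everything (all 15 pairs fall short), so 3 is minimum.

3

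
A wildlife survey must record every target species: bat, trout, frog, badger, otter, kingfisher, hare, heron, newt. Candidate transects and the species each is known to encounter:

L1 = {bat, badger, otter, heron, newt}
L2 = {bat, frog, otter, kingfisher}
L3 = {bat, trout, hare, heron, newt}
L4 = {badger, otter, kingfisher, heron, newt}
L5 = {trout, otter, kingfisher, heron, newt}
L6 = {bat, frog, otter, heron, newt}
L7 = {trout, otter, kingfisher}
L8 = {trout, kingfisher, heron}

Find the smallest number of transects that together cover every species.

L1, L2, L3 together cover {bat, trout, frog, badger, otter, kingfisher, hare, heron, newt} — every species.
No 2 of the 8 transects cover everything (all 28 pairs fall short), so 3 is minimum.

3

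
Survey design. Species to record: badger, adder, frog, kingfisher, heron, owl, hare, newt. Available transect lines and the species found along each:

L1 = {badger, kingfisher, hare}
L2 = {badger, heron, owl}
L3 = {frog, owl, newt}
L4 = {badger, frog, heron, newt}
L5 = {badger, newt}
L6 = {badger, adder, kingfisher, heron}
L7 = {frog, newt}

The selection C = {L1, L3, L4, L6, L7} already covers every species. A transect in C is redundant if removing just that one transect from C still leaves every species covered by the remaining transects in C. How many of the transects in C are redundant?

2

Drop L1: hare uncovered — not redundant.
Drop L3: owl uncovered — not redundant.
Drop L4: the rest still cover every species — redundant.
Drop L6: adder uncovered — not redundant.
Drop L7: the rest still cover every species — redundant.
2 redundant: L4, L7.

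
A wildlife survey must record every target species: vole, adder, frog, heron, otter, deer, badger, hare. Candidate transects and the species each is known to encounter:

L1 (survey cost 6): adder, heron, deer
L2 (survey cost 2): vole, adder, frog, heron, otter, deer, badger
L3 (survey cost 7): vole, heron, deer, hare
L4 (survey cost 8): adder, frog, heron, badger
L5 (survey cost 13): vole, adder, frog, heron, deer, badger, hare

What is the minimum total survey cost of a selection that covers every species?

9

L2, L3 cover every species at survey cost 2 + 7 = 9.
Any cover uses at least 2 transects; among all covering selections none totals below 9.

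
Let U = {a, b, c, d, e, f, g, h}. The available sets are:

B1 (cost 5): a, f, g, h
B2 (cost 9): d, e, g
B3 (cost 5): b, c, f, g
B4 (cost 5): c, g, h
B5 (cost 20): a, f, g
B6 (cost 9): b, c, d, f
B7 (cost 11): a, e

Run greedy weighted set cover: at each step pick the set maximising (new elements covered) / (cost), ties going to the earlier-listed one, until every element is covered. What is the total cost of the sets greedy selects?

Pick 1: B1 adds 4 new (a, f, g, h) at cost 5 (ratio 4/5).
Pick 2: B3 adds 2 new (b, c) at cost 5 (ratio 2/5).
Pick 3: B2 adds 2 new (d, e) at cost 9 (ratio 2/9).
Greedy total cost: 5 + 5 + 9 = 19.

19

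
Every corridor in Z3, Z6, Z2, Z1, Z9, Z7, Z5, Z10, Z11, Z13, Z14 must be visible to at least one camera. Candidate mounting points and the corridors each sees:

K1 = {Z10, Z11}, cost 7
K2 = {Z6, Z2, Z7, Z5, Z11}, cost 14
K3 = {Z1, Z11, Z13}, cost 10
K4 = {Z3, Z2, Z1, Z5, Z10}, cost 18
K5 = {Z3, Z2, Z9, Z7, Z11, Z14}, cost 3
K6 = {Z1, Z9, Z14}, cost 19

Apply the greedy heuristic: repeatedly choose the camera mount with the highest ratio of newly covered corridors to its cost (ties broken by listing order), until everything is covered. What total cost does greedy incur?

34

Pick 1: K5 adds 6 new (Z3, Z2, Z9, Z7, Z11, Z14) at cost 3 (ratio 6/3).
Pick 2: K3 adds 2 new (Z1, Z13) at cost 10 (ratio 2/10).
Pick 3: K1 adds 1 new (Z10) at cost 7 (ratio 1/7).
Pick 4: K2 adds 2 new (Z6, Z5) at cost 14 (ratio 2/14).
Greedy total cost: 3 + 10 + 7 + 14 = 34.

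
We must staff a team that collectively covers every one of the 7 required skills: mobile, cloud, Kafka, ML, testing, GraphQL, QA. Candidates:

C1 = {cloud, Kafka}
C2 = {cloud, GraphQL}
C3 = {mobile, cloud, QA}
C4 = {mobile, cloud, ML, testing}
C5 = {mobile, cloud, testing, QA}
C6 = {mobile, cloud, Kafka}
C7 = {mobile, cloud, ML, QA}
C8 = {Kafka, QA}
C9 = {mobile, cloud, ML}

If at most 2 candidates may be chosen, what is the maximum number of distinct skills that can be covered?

6

Choosing C4, C8 covers {mobile, cloud, Kafka, ML, testing, QA} — 6 skills.
No choice of 2 candidates does better; here GraphQL is left uncovered.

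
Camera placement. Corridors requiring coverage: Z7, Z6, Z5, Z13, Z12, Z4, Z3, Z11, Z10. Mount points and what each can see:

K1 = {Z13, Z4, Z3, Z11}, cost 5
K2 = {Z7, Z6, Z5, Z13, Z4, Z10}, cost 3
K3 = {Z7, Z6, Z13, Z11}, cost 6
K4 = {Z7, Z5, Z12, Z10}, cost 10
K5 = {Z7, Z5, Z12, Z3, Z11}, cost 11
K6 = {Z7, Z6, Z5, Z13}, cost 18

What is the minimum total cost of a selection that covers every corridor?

K2, K5 cover every corridor at cost 3 + 11 = 14.
Any cover uses at least 2 camera mounts; among all covering selections none totals below 14.

14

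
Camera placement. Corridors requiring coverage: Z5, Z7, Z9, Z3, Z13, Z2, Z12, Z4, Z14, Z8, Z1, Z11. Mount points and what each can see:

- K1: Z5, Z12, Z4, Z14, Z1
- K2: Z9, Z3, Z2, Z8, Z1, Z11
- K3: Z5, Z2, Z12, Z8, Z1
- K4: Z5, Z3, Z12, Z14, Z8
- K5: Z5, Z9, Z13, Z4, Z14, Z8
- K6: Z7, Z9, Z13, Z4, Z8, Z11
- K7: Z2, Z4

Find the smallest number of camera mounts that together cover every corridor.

3

K1, K2, K6 together cover {Z5, Z7, Z9, Z3, Z13, Z2, Z12, Z4, Z14, Z8, Z1, Z11} — every corridor.
No 2 of the 7 camera mounts cover everything (all 21 pairs fall short), so 3 is minimum.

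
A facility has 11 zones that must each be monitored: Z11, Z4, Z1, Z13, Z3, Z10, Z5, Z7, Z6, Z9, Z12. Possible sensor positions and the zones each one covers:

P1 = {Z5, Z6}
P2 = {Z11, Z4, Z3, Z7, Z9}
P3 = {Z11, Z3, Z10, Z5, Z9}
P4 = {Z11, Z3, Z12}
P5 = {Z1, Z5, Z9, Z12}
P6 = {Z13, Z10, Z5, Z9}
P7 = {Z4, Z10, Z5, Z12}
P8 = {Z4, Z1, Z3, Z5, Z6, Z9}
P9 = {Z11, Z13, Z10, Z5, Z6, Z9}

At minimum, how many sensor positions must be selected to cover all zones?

P2, P5, P9 together cover {Z11, Z4, Z1, Z13, Z3, Z10, Z5, Z7, Z6, Z9, Z12} — every zone.
No 2 of the 9 sensor positions cover everything (all 36 pairs fall short), so 3 is minimum.
Greedy (largest uncovered first) would take P8, P9, P2, P4 — 4 sensor positions — but 3 suffice.

3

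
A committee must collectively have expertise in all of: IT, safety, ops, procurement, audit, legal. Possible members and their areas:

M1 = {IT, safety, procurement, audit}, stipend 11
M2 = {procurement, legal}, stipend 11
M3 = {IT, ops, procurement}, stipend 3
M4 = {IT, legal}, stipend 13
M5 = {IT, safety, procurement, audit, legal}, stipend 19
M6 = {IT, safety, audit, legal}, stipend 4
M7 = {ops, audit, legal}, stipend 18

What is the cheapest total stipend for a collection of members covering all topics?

M3, M6 cover every topic at stipend 3 + 4 = 7.
Any cover uses at least 2 members; among all covering selections none totals below 7.

7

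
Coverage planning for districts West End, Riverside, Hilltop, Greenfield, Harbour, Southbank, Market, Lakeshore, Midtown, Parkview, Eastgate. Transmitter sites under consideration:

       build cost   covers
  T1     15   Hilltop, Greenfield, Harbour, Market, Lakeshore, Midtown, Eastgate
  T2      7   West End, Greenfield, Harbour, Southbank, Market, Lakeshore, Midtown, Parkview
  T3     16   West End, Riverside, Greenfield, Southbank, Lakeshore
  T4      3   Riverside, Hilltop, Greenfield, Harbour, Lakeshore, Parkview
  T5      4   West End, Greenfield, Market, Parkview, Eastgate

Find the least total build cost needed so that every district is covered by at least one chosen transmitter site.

T2, T4, T5 cover every district at build cost 7 + 3 + 4 = 14.
Any cover uses at least 3 transmitter sites; among all covering selections none totals below 14.

14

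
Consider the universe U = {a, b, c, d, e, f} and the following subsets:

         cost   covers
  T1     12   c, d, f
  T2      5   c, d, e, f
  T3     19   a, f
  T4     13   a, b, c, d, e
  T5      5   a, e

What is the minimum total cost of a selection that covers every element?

18

T2, T4 cover every element at cost 5 + 13 = 18.
Any cover uses at least 2 sets; among all covering selections none totals below 18.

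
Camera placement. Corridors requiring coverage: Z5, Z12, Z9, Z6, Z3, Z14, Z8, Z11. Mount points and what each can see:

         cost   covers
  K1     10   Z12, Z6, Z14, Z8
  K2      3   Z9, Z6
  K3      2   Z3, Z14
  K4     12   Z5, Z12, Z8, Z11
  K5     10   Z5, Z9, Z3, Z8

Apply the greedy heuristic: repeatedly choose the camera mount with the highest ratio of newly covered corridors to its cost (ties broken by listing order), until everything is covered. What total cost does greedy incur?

17

Pick 1: K3 adds 2 new (Z3, Z14) at cost 2 (ratio 2/2).
Pick 2: K2 adds 2 new (Z9, Z6) at cost 3 (ratio 2/3).
Pick 3: K4 adds 4 new (Z5, Z12, Z8, Z11) at cost 12 (ratio 4/12).
Greedy total cost: 2 + 3 + 12 = 17.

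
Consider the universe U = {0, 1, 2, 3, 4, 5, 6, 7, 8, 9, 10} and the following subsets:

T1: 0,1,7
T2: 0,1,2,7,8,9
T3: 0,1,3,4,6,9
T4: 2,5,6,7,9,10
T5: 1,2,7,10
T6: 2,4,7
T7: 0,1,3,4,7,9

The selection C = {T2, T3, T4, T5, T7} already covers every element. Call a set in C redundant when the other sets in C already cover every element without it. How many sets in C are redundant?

3

Drop T2: 8 uncovered — not redundant.
Drop T3: the rest still cover every element — redundant.
Drop T4: 5 uncovered — not redundant.
Drop T5: the rest still cover every element — redundant.
Drop T7: the rest still cover every element — redundant.
3 redundant: T3, T5, T7.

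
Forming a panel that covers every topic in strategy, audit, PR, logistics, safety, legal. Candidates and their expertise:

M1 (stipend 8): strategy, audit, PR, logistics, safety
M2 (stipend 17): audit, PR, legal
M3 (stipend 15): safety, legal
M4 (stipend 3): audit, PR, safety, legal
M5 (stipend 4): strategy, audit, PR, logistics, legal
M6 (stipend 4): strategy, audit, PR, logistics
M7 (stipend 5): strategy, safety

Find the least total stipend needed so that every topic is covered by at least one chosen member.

M4, M5 cover every topic at stipend 3 + 4 = 7.
Any cover uses at least 2 members; among all covering selections none totals below 7.

7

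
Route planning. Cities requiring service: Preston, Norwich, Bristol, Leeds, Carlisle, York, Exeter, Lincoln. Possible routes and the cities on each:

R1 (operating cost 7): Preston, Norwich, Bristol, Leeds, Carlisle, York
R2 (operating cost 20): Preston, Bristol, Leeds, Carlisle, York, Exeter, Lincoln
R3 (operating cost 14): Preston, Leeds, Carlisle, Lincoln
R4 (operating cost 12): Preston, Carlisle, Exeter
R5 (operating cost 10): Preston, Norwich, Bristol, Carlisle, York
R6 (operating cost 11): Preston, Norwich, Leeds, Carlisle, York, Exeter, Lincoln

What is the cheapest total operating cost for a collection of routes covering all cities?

R1, R6 cover every city at operating cost 7 + 11 = 18.
Any cover uses at least 2 routes; among all covering selections none totals below 18.

18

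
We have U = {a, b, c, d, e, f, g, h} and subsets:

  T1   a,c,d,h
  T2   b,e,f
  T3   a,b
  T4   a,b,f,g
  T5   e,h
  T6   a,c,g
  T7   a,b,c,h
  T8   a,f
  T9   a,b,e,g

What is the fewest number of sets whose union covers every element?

T1, T2, T4 together cover {a, b, c, d, e, f, g, h} — every element.
No 2 of the 9 sets cover everything (all 36 pairs fall short), so 3 is minimum.

3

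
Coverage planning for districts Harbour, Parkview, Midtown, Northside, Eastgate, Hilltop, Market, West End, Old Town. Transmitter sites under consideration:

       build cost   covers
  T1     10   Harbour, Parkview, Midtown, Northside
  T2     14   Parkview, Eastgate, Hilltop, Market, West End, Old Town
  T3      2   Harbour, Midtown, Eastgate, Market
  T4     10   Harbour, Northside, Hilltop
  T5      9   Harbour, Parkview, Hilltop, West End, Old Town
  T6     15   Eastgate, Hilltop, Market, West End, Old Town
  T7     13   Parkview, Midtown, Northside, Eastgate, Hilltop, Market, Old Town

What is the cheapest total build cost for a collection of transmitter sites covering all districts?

T1, T3, T5 cover every district at build cost 10 + 2 + 9 = 21.
Any cover uses at least 2 transmitter sites; among all covering selections none totals below 21.

21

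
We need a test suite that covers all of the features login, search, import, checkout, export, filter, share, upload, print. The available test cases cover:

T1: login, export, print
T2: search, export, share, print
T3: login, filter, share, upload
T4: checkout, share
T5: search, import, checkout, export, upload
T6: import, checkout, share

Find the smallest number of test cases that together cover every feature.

3

T1, T3, T5 together cover {login, search, import, checkout, export, filter, share, upload, print} — every feature.
No 2 of the 6 test cases cover everything (all 15 pairs fall short), so 3 is minimum.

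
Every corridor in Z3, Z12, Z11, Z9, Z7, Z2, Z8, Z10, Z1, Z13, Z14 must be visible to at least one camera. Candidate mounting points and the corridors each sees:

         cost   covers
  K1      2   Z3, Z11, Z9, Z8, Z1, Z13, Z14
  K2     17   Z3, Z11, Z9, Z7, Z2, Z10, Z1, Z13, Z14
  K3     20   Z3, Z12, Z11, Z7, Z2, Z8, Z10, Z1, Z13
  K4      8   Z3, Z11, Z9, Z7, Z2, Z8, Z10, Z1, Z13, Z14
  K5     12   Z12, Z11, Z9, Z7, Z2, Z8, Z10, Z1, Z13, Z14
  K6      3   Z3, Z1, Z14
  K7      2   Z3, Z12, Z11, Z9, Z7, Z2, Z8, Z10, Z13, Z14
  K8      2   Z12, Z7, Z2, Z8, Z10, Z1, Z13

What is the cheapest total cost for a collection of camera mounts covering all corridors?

4

K1, K7 cover every corridor at cost 2 + 2 = 4.
Any cover uses at least 2 camera mounts; among all covering selections none totals below 4.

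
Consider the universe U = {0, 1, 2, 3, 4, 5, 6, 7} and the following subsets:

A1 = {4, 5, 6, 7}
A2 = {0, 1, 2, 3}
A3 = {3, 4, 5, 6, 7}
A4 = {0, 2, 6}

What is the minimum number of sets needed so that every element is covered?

2

A1, A2 together cover {0, 1, 2, 3, 4, 5, 6, 7} — every element.
No single set contains all 8 elements, so 2 is optimal.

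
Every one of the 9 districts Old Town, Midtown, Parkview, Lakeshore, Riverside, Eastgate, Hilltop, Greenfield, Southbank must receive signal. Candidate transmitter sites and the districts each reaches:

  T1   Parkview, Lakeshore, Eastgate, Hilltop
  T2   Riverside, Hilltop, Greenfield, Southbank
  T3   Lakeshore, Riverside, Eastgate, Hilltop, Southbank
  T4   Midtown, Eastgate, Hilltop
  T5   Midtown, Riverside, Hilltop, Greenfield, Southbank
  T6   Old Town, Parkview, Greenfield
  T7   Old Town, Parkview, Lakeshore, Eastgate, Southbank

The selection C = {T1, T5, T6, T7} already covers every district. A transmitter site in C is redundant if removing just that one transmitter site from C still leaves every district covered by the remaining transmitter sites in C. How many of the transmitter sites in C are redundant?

Drop T1: the rest still cover every district — redundant.
Drop T5: Midtown, Riverside uncovered — not redundant.
Drop T6: the rest still cover every district — redundant.
Drop T7: the rest still cover every district — redundant.
3 redundant: T1, T6, T7.

3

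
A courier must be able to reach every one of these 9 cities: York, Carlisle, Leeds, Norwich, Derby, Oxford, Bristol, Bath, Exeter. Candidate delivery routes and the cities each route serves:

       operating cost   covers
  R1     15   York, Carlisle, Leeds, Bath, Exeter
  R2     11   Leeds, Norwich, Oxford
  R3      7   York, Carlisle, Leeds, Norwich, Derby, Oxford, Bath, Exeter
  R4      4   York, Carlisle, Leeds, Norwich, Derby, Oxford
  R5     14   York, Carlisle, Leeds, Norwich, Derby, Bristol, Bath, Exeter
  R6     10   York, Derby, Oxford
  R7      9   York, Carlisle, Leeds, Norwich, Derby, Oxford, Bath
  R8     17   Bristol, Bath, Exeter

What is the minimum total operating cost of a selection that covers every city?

18

R4, R5 cover every city at operating cost 4 + 14 = 18.
Any cover uses at least 2 routes; among all covering selections none totals below 18.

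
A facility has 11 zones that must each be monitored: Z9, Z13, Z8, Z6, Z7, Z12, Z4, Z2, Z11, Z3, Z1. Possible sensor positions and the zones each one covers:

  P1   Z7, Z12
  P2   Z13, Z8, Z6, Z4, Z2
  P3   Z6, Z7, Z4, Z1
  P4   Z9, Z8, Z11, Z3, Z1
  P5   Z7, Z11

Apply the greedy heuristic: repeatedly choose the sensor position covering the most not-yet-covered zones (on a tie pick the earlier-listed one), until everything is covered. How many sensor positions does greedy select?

3

Pick 1: P2 covers 5 new zones (Z13, Z8, Z6, Z4, Z2).
Pick 2: P4 covers 4 new zones (Z9, Z11, Z3, Z1).
Pick 3: P1 covers 2 new zones (Z7, Z12).
Greedy uses 3 sensor positions.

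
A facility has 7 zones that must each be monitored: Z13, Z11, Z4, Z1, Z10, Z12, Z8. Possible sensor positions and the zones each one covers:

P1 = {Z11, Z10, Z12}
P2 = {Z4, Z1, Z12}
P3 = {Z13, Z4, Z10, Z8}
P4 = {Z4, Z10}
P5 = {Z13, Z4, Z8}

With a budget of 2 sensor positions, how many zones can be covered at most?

6

Choosing P1, P3 covers {Z13, Z11, Z4, Z10, Z12, Z8} — 6 zones.
No choice of 2 sensor positions does better; here Z1 is left uncovered.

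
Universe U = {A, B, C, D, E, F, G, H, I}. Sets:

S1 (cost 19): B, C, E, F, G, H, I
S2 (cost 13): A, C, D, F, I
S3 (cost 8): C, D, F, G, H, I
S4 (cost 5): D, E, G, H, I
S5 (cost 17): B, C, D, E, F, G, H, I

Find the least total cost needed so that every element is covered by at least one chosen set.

30

S2, S5 cover every element at cost 13 + 17 = 30.
Any cover uses at least 2 sets; among all covering selections none totals below 30.
Greedy by coverage-per-cost would pick S4, S3, S2, S5 for 43 — worse than the optimum 30.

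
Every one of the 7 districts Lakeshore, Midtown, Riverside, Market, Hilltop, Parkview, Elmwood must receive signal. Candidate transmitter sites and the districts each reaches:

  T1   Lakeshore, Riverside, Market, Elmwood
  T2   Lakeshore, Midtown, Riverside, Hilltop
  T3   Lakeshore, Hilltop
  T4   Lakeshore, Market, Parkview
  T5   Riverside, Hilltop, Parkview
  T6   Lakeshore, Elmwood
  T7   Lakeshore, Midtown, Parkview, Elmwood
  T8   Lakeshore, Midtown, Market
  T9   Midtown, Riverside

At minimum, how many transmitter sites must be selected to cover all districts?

3

T1, T2, T4 together cover {Lakeshore, Midtown, Riverside, Market, Hilltop, Parkview, Elmwood} — every district.
No 2 of the 9 transmitter sites cover everything (all 36 pairs fall short), so 3 is minimum.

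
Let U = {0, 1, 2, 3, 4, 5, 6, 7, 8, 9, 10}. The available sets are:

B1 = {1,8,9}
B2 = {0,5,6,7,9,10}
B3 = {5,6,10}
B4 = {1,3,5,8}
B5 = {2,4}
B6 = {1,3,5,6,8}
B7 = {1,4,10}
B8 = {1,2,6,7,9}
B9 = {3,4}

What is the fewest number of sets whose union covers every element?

3

B2, B4, B5 together cover {0, 1, 2, 3, 4, 5, 6, 7, 8, 9, 10} — every element.
No 2 of the 9 sets cover everything (all 36 pairs fall short), so 3 is minimum.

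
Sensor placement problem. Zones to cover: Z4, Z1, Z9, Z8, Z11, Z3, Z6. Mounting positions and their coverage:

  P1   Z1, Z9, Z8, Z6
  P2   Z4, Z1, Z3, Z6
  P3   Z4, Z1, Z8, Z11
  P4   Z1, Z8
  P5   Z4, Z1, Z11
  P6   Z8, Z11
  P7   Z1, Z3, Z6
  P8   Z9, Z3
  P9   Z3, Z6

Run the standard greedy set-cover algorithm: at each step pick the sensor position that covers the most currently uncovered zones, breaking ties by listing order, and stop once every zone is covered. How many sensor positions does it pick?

Pick 1: P1 covers 4 new zones (Z1, Z9, Z8, Z6).
Pick 2: P2 covers 2 new zones (Z4, Z3).
Pick 3: P3 covers 1 new zones (Z11).
Greedy uses 3 sensor positions.

3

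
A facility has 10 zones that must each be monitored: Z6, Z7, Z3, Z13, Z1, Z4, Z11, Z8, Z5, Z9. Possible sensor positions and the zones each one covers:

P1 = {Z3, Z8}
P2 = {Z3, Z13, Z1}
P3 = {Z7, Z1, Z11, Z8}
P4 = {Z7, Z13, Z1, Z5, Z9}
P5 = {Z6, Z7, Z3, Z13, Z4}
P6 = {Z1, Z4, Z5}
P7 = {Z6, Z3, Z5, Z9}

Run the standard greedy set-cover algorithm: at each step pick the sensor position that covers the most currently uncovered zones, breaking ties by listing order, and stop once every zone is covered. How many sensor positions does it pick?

3

Pick 1: P4 covers 5 new zones (Z7, Z13, Z1, Z5, Z9).
Pick 2: P5 covers 3 new zones (Z6, Z3, Z4).
Pick 3: P3 covers 2 new zones (Z11, Z8).
Greedy uses 3 sensor positions.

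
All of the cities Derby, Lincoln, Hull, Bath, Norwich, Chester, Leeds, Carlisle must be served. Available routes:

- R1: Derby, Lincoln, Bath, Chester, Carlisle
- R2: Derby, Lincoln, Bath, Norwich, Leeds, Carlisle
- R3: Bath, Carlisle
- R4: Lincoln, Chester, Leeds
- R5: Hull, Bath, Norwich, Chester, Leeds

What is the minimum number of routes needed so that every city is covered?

2

R1, R5 together cover {Derby, Lincoln, Hull, Bath, Norwich, Chester, Leeds, Carlisle} — every city.
No single route contains all 8 cities, so 2 is optimal.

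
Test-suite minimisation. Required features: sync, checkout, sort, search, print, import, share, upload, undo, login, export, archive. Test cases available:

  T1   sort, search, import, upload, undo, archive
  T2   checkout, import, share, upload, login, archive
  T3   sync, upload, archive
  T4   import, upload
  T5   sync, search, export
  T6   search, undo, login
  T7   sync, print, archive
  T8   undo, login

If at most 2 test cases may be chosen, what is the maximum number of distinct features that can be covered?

9

Choosing T1, T2 covers {checkout, sort, search, import, share, upload, undo, login, archive} — 9 features.
No choice of 2 test cases does better; here sync, print, export are left uncovered.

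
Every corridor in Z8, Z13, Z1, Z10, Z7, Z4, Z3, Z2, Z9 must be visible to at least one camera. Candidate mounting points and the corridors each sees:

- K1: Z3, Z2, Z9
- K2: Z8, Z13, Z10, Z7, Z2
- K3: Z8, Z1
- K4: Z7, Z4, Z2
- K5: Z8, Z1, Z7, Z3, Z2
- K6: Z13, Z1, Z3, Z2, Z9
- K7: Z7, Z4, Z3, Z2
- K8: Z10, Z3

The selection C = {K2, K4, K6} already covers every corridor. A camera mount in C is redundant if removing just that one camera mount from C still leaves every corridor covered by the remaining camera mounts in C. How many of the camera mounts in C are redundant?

Drop K2: Z8, Z10 uncovered — not redundant.
Drop K4: Z4 uncovered — not redundant.
Drop K6: Z1, Z3, Z9 uncovered — not redundant.
None of the camera mounts in C is redundant.

0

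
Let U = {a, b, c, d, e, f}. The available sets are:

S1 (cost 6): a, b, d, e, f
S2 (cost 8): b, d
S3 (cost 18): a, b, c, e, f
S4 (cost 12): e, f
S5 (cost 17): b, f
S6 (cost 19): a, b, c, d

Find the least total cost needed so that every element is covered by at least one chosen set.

24

S1, S3 cover every element at cost 6 + 18 = 24.
Any cover uses at least 2 sets; among all covering selections none totals below 24.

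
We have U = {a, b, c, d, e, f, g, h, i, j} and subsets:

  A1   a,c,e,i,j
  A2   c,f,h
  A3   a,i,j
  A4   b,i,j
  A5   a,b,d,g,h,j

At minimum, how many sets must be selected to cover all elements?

3

A1, A2, A5 together cover {a, b, c, d, e, f, g, h, i, j} — every element.
No 2 of the 5 sets cover everything (all 10 pairs fall short), so 3 is minimum.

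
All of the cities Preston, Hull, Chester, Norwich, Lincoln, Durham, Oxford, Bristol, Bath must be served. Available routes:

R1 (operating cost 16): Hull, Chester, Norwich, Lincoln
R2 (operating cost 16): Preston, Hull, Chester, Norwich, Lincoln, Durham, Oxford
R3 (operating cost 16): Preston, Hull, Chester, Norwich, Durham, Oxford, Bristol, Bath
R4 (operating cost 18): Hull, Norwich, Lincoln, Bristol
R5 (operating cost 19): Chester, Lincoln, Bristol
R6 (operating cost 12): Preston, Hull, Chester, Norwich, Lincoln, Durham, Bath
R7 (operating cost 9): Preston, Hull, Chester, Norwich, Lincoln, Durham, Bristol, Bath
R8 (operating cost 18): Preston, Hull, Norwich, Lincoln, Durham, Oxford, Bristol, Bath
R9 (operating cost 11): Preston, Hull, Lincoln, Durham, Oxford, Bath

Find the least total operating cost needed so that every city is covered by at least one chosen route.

20

R7, R9 cover every city at operating cost 9 + 11 = 20.
Any cover uses at least 2 routes; among all covering selections none totals below 20.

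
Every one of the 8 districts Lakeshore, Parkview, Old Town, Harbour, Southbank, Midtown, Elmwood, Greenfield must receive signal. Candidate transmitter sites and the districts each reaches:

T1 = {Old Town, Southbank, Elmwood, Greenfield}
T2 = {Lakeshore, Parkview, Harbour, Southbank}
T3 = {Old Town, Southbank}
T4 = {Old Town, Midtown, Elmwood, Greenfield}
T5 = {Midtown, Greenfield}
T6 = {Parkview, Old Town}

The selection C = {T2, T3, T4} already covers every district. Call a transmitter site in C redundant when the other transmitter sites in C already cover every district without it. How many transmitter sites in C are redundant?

1

Drop T2: Lakeshore, Parkview, Harbour uncovered — not redundant.
Drop T3: the rest still cover every district — redundant.
Drop T4: Midtown, Elmwood, Greenfield uncovered — not redundant.
1 redundant: T3.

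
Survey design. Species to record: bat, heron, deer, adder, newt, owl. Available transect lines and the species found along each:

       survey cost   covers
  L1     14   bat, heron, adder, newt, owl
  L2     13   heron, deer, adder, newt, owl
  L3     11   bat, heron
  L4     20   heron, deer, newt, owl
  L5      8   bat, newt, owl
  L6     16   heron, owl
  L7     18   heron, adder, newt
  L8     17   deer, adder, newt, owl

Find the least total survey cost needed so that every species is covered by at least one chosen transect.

21

L2, L5 cover every species at survey cost 13 + 8 = 21.
Any cover uses at least 2 transects; among all covering selections none totals below 21.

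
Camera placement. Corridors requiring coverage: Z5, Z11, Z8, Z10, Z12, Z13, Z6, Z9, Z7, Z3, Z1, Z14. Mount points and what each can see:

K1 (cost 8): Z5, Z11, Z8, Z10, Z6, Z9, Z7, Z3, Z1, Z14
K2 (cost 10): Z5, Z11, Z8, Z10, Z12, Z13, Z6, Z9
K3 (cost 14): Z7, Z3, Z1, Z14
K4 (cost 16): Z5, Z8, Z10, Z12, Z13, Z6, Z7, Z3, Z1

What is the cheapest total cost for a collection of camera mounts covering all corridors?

K1, K2 cover every corridor at cost 8 + 10 = 18.
Any cover uses at least 2 camera mounts; among all covering selections none totals below 18.

18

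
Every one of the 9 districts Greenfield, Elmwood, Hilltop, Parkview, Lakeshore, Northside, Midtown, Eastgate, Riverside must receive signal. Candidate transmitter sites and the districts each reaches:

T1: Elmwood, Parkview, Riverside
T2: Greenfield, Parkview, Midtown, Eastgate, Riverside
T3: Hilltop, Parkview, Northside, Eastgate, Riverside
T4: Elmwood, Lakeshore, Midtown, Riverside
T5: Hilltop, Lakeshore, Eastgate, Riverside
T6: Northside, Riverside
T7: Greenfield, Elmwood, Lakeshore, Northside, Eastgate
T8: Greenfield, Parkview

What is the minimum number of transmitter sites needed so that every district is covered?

3

T2, T3, T4 together cover {Greenfield, Elmwood, Hilltop, Parkview, Lakeshore, Northside, Midtown, Eastgate, Riverside} — every district.
No 2 of the 8 transmitter sites cover everything (all 28 pairs fall short), so 3 is minimum.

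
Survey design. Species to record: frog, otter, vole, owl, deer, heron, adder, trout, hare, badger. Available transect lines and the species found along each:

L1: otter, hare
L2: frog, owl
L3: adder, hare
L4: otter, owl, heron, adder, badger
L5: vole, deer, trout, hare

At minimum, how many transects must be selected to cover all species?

3

L2, L4, L5 together cover {frog, otter, vole, owl, deer, heron, adder, trout, hare, badger} — every species.
No 2 of the 5 transects cover everything (all 10 pairs fall short), so 3 is minimum.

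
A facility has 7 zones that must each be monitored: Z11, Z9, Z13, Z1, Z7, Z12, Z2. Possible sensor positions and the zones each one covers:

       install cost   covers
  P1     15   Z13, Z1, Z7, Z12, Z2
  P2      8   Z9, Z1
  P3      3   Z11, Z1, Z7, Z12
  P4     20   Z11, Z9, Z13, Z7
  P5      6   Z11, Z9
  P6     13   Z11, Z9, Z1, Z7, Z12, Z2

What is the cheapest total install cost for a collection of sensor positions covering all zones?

P1, P5 cover every zone at install cost 15 + 6 = 21.
Any cover uses at least 2 sensor positions; among all covering selections none totals below 21.

21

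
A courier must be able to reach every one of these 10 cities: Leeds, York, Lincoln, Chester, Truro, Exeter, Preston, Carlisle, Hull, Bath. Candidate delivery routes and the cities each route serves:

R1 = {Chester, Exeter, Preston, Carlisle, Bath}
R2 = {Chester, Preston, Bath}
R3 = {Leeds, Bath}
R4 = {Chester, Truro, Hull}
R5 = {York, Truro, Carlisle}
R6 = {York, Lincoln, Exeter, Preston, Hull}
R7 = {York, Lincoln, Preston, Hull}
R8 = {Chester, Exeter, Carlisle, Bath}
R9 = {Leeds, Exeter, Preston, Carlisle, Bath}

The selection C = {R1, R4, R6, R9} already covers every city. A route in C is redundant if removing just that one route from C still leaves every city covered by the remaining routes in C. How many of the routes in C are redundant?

Drop R1: the rest still cover every city — redundant.
Drop R4: Truro uncovered — not redundant.
Drop R6: York, Lincoln uncovered — not redundant.
Drop R9: Leeds uncovered — not redundant.
1 redundant: R1.

1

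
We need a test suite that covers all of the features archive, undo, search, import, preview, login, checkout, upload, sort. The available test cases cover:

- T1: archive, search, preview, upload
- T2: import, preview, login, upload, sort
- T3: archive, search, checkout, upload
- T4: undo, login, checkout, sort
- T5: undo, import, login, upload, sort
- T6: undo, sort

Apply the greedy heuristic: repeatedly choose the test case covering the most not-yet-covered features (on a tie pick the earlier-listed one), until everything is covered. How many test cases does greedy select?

3

Pick 1: T2 covers 5 new features (import, preview, login, upload, sort).
Pick 2: T3 covers 3 new features (archive, search, checkout).
Pick 3: T4 covers 1 new features (undo).
Greedy uses 3 test cases.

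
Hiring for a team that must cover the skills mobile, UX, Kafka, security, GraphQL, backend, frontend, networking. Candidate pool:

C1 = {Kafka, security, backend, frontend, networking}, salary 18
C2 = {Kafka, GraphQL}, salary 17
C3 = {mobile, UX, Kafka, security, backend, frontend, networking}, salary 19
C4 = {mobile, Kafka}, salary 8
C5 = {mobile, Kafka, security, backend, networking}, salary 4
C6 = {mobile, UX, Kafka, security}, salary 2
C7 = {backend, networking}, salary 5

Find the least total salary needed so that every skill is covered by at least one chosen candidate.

C2, C3 cover every skill at salary 17 + 19 = 36.
Any cover uses at least 2 candidates; among all covering selections none totals below 36.

36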